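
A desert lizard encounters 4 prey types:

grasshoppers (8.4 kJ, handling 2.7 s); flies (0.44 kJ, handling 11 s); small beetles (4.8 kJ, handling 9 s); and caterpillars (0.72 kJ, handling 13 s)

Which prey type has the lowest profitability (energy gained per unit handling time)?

In descending order of E/h:
grasshoppers: 8.4/2.7 = 3.11 kJ/s
small beetles: 4.8/9 = 0.533 kJ/s
caterpillars: 0.72/13 = 0.0554 kJ/s
flies: 0.44/11 = 0.04 kJ/s

flies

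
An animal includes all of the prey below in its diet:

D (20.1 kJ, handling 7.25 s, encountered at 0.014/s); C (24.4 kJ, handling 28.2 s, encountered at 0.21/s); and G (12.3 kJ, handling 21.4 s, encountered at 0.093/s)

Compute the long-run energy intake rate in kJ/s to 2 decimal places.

R = (0.014×20.1 + 0.21×24.4 + 0.093×12.3) / (1 + 0.014×7.25 + 0.21×28.2 + 0.093×21.4) = 6.549/9.014 = 0.7266 kJ/s.

0.73 kJ/s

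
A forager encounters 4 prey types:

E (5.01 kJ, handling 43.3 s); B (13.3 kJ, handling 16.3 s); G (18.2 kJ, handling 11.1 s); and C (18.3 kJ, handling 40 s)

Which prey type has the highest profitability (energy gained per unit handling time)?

G

Profitability E/h (kJ/s): E = 5.01/43.3 = 0.116, B = 13.3/16.3 = 0.816, G = 18.2/11.1 = 1.64, C = 18.3/40 = 0.458.
Ranked: G > B > C > E.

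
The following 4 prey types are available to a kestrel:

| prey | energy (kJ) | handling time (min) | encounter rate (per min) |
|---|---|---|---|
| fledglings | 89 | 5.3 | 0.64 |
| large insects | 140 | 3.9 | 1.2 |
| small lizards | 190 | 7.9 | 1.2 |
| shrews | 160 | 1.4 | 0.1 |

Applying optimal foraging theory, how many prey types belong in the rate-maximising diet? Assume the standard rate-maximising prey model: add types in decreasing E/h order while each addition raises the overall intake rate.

2

E/h in descending order: shrews 114, large insects 35.9, small lizards 24.1, fledglings 16.8 kJ/min. The optimal diet is the largest prefix of this list for which every included type satisfies E_i/h_i > R on the types above it.
Rate on top 1: 14.04. large insects: 35.9 > 14.04 → include.
Rate on top 2: 31.62. small lizards: 24.1 < 31.62 → exclude; stop.
Optimal diet: shrews, large insects — 2 of 4 types.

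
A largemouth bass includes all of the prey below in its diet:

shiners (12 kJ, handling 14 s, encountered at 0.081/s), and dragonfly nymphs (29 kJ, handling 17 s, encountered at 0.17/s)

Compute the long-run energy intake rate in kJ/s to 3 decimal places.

1.175 kJ/s

R = (0.081×12 + 0.17×29) / (1 + 0.081×14 + 0.17×17) = 5.902/5.024 = 1.175 kJ/s.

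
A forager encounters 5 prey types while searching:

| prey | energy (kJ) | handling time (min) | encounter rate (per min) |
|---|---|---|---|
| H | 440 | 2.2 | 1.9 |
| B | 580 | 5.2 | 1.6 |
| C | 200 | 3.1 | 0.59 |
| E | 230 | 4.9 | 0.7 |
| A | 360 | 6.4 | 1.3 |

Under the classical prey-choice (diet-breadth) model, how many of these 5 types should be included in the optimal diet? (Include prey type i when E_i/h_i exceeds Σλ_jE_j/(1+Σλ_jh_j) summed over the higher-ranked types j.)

Profitabilities (E/h, kJ/min): H 200, B 112, C 64.5, A 56.2, E 46.9. Add prey in this order while the next type's profitability exceeds the intake rate on those already taken.
Rate on top 1: 161.4. B: 112 < 161.4 → exclude; stop.
Optimal diet: H — 1 of 5 types.

1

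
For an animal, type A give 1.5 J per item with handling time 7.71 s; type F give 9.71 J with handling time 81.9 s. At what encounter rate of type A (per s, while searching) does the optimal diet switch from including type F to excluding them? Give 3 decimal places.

At the threshold, the rate on type A alone equals the profitability of type F: λ·1.5/(1 + λ·7.71) = 9.71/81.9 = 0.1186.
Rearranging, λ(1.5 − 0.1186×7.71) = 0.1186, so λ = 0.1186/0.5859 = 0.2024 per s.

0.202 per s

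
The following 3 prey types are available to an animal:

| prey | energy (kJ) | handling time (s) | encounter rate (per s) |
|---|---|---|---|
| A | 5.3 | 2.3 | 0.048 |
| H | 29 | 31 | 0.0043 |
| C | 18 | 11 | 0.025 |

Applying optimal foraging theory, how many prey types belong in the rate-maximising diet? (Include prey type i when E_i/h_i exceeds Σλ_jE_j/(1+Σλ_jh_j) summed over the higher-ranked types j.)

Rank by E/h (kJ/s): A 2.3, C 1.64, H 0.935. Include each in turn until the next type's E/h falls below the running intake rate.
Rate on top 1: 0.2291. C: 1.64 > 0.2291 → include.
Rate on top 2: 0.5084. H: 0.935 > 0.5084 → include.
Optimal diet: A, C, H — 3 of 3 types.

3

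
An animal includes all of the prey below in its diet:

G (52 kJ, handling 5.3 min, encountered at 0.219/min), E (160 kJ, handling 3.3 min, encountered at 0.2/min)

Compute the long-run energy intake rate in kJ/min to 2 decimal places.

15.38 kJ/min

R = (0.219×52 + 0.2×160) / (1 + 0.219×5.3 + 0.2×3.3) = 43.39/2.821 = 15.38 kJ/min.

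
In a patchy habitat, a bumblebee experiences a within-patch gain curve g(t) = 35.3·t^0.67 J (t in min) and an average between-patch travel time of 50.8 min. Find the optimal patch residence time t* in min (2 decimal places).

By the marginal value theorem, leave when the instantaneous gain rate g'(t) equals the habitat-wide average g(t)/(T + t).
g'(t) = 0.67·35.3·t^-0.33. Setting 0.67·35.3·t^-0.33 = 35.3·t^0.67/(50.8+t) gives 0.67(50.8+t) = t, so 0.33·t = 0.67×50.8.
t* = 0.67×50.8/0.33 = 103.1 min.

103.14 min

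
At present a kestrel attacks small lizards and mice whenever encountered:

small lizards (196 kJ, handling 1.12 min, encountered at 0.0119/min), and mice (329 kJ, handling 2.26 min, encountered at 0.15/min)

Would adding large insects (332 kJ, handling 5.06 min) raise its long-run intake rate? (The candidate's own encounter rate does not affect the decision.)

Yes

On small lizards and mice alone, R = ΣλE/(1+Σλh) = 51.68/1.352 = 38.22 kJ/min.
Profitability of large insects: 332/5.06 = 65.61 kJ/min.
65.61 > 38.22, so adding large insects raises the average — include it.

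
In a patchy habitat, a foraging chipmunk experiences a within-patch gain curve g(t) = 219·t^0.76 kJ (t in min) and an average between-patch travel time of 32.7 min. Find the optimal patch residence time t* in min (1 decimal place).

Optimal t* satisfies g'(t*) = g(t*)/(T + t*).
g'(t) = 0.76·219·t^-0.24. Setting 0.76·219·t^-0.24 = 219·t^0.76/(32.7+t) gives 0.76(32.7+t) = t, so 0.24·t = 0.76×32.7.
t* = 0.76×32.7/0.24 = 103.6 min.

103.6 min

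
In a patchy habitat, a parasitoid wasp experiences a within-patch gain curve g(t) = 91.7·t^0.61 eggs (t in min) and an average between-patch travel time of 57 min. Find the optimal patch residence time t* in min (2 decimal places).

89.15 min

By the marginal value theorem, leave when the instantaneous gain rate g'(t) equals the habitat-wide average g(t)/(T + t).
g'(t) = 0.61·91.7·t^-0.39. Setting 0.61·91.7·t^-0.39 = 91.7·t^0.61/(57+t) gives 0.61(57+t) = t, so 0.39·t = 0.61×57.
t* = 0.61×57/0.39 = 89.15 min.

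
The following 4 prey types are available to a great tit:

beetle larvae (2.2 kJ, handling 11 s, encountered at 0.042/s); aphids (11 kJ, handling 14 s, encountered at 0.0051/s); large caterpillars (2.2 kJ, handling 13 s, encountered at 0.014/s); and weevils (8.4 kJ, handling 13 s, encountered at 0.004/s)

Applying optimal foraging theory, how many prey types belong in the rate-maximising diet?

Rank by E/h (kJ/s): aphids 0.786, weevils 0.646, beetle larvae 0.2, large caterpillars 0.169. Include each in turn until the next type's E/h falls below the running intake rate.
Rate on top 1: 0.05236. weevils: 0.646 > 0.05236 → include.
Rate on top 2: 0.07985. beetle larvae: 0.2 > 0.07985 → include.
Rate on top 3: 0.1149. large caterpillars: 0.169 > 0.1149 → include.
Optimal diet: aphids, weevils, beetle larvae, large caterpillars — 4 of 4 types.

4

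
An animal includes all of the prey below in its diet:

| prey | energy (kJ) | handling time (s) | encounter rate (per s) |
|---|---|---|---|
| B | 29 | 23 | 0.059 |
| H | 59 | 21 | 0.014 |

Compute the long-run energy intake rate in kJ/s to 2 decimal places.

Energy encountered per unit search time: 0.059×29 + 0.014×59 = 2.537 kJ/s.
Handling time per unit search time: 0.059×23 + 0.014×21 = 1.651.
Rate = 2.537/(1 + 1.651) = 0.957 kJ/s.

0.96 kJ/s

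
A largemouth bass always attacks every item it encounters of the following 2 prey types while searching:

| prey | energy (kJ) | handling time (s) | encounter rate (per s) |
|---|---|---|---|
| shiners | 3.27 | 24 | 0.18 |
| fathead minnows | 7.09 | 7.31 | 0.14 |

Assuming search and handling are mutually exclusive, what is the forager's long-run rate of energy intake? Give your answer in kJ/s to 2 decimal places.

R = (0.18×3.27 + 0.14×7.09) / (1 + 0.18×24 + 0.14×7.31) = 1.581/6.343 = 0.2493 kJ/s.

0.25 kJ/s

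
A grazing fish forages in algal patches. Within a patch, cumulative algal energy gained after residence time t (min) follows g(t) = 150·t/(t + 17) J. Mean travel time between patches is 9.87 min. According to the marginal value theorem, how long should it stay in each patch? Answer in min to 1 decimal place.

Maximise g(t)/(T+t): set derivative to zero → g'(t)(T+t) = g(t).
g'(t) = 150·17/(t + 17)². Setting 150·17/(t+17)² = 150t/[(t+17)(9.87+t)] gives 17(9.87+t) = t(t+17), so t² = 17×9.87 = 167.8.
t* = √167.8 = 12.95 min.

13.0 min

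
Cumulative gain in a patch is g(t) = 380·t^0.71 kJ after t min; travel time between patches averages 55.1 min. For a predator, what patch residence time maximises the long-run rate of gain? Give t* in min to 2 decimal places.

By the marginal value theorem, leave when the instantaneous gain rate g'(t) equals the habitat-wide average g(t)/(T + t).
g'(t) = 0.71·380·t^-0.29. Setting 0.71·380·t^-0.29 = 380·t^0.71/(55.1+t) gives 0.71(55.1+t) = t, so 0.29·t = 0.71×55.1.
t* = 0.71×55.1/0.29 = 134.9 min.

134.90 min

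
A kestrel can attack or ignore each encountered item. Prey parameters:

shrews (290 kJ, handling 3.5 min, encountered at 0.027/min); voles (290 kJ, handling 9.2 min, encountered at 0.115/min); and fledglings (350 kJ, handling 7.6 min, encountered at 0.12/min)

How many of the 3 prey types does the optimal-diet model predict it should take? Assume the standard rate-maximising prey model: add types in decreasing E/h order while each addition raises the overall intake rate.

3

Profitabilities (E/h, kJ/min): shrews 82.9, fledglings 46.1, voles 31.5. Add prey in this order while the next type's profitability exceeds the intake rate on those already taken.
Rate on top 1: 7.154. fledglings: 46.1 > 7.154 → include.
Rate on top 2: 24.83. voles: 31.5 > 24.83 → include.
Optimal diet: shrews, fledglings, voles — 3 of 3 types.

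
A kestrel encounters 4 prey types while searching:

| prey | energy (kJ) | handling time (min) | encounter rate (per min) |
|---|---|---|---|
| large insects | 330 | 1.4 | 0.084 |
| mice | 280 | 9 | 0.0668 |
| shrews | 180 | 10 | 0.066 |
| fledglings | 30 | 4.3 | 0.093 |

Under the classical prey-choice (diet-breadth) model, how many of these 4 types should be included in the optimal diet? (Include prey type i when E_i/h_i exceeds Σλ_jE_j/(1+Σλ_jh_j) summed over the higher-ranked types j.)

E/h in descending order: large insects 236, mice 31.1, shrews 18, fledglings 6.98 kJ/min. The optimal diet is the largest prefix of this list for which every included type satisfies E_i/h_i > R on the types above it.
Rate on top 1: 24.8. mice: 31.1 > 24.8 → include.
Rate on top 2: 27.01. shrews: 18 < 27.01 → exclude; stop.
Optimal diet: large insects, mice — 2 of 4 types.

2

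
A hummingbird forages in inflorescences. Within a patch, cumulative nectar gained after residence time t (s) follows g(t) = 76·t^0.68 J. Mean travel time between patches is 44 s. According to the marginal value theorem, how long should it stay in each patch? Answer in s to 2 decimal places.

Optimal t* satisfies g'(t*) = g(t*)/(T + t*).
g'(t) = 0.68·76·t^-0.32. Setting 0.68·76·t^-0.32 = 76·t^0.68/(44+t) gives 0.68(44+t) = t, so 0.32·t = 0.68×44.
t* = 0.68×44/0.32 = 93.5 s.

93.50 s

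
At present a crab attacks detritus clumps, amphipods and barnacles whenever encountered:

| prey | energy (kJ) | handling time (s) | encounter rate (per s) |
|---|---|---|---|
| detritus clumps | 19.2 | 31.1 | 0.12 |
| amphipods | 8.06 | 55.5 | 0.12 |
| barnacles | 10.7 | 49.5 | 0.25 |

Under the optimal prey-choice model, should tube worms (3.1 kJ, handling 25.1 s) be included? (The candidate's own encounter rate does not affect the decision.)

Intake rate on the current diet: R = (0.12×19.2 + 0.12×8.06 + 0.25×10.7) / (1 + 0.12×31.1 + 0.12×55.5 + 0.25×49.5) = 5.946/23.77 = 0.2502 kJ/s.
Profitability of tube worms: 3.1/25.1 = 0.1235 kJ/s.
Since 0.1235 < R, time spent handling tube worms is better spent searching.

No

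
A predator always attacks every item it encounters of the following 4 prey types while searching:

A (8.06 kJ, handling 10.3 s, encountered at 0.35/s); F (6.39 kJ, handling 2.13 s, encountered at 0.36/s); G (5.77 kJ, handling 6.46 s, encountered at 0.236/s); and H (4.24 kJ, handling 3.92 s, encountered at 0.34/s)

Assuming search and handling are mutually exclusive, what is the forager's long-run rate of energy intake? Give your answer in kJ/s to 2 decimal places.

0.96 kJ/s

R = (0.35×8.06 + 0.36×6.39 + 0.236×5.77 + 0.34×4.24) / (1 + 0.35×10.3 + 0.36×2.13 + 0.236×6.46 + 0.34×3.92) = 7.925/8.229 = 0.963 kJ/s.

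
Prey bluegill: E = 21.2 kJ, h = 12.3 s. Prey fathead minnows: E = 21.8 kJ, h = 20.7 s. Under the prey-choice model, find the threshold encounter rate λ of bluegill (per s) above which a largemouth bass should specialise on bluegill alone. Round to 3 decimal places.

The zero-one rule: include fathead minnows iff E₂/h₂ > λE₁/(1+λh₁). Equality gives the switch point.
λE₁h₂ = E₂ + λE₂h₁ ⇒ λ = E₂/(E₁h₂ − E₂h₁) = 21.8/(438.8 − 268.1) = 0.1277 per s.

0.128 per s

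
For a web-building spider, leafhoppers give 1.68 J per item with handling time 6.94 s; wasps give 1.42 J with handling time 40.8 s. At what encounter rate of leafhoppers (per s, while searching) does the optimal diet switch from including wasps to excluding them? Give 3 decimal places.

0.024 per s

The zero-one rule: include wasps iff E₂/h₂ > λE₁/(1+λh₁). Equality gives the switch point.
λE₁h₂ = E₂ + λE₂h₁ ⇒ λ = E₂/(E₁h₂ − E₂h₁) = 1.42/(68.54 − 9.855) = 0.0242 per s.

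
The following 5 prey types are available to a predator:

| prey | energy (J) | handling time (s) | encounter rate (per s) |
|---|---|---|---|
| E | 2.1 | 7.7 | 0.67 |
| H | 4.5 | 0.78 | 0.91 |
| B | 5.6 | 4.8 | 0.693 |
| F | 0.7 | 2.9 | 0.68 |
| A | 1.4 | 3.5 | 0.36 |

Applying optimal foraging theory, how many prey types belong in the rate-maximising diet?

E/h in descending order: H 5.77, B 1.17, A 0.4, E 0.273, F 0.241 J/s. The optimal diet is the largest prefix of this list for which every included type satisfies E_i/h_i > R on the types above it.
Rate on top 1: 2.395. B: 1.17 < 2.395 → exclude; stop.
Optimal diet: H — 1 of 5 types.

1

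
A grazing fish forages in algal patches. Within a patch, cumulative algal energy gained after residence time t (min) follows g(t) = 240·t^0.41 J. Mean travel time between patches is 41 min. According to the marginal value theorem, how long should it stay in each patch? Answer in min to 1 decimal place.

28.5 min

By the marginal value theorem, leave when the instantaneous gain rate g'(t) equals the habitat-wide average g(t)/(T + t).
g'(t) = 0.41·240·t^-0.59. Setting 0.41·240·t^-0.59 = 240·t^0.41/(41+t) gives 0.41(41+t) = t, so 0.59·t = 0.41×41.
t* = 0.41×41/0.59 = 28.49 min.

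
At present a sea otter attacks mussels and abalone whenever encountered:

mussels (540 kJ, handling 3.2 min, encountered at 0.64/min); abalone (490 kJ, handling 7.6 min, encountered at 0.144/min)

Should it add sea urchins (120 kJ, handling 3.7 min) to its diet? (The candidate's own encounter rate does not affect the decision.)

On mussels and abalone alone, R = ΣλE/(1+Σλh) = 416.2/4.142 = 100.5 kJ/min.
Profitability of sea urchins: 120/3.7 = 32.43 kJ/min.
32.43 < 100.5, so adding sea urchins would lower the average — exclude it.

No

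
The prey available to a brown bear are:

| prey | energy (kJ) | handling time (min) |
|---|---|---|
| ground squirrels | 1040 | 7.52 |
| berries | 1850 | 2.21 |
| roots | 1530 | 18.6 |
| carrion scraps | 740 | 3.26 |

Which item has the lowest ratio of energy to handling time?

In descending order of E/h:
berries: 1850/2.21 = 837 kJ/min
carrion scraps: 740/3.26 = 227 kJ/min
ground squirrels: 1040/7.52 = 138 kJ/min
roots: 1530/18.6 = 82.3 kJ/min

roots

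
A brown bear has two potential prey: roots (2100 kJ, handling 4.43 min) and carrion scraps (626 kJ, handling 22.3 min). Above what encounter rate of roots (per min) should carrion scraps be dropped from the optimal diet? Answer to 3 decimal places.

0.014 per min

The zero-one rule: include carrion scraps iff E₂/h₂ > λE₁/(1+λh₁). Equality gives the switch point.
λE₁h₂ = E₂ + λE₂h₁ ⇒ λ = E₂/(E₁h₂ − E₂h₁) = 626/(4.683e+04 − 2773) = 0.01421 per min.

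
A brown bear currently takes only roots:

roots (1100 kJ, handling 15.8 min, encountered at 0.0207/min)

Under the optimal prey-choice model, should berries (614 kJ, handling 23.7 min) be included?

Yes

Current rate: (0.0207×1100)/(1 + 0.0207×15.8) = 17.16 kJ/min.
Profitability of berries: 614/23.7 = 25.91 kJ/min.
Since 25.91 > R, including berries increases the long-run rate.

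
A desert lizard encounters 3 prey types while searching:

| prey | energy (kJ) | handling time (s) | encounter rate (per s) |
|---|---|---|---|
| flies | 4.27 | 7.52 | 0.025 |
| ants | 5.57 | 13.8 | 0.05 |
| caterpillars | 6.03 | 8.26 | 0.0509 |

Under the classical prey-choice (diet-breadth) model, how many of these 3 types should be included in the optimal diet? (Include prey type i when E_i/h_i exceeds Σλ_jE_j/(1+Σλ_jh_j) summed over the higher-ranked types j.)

Profitabilities (E/h, kJ/s): caterpillars 0.73, flies 0.568, ants 0.404. Add prey in this order while the next type's profitability exceeds the intake rate on those already taken.
Rate on top 1: 0.2161. flies: 0.568 > 0.2161 → include.
Rate on top 2: 0.2572. ants: 0.404 > 0.2572 → include.
Optimal diet: caterpillars, flies, ants — 3 of 3 types.

3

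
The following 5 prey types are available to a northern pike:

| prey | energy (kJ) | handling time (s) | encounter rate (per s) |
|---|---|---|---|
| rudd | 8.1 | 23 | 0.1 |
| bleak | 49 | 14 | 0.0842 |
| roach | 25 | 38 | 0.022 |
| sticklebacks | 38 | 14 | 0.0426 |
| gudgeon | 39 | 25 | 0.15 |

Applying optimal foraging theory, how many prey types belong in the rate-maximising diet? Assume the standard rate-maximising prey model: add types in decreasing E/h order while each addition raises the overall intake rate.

2

Rank by E/h (kJ/s): bleak 3.5, sticklebacks 2.71, gudgeon 1.56, roach 0.658, rudd 0.352. Include each in turn until the next type's E/h falls below the running intake rate.
Rate on top 1: 1.894. sticklebacks: 2.71 > 1.894 → include.
Rate on top 2: 2.07. gudgeon: 1.56 < 2.07 → exclude; stop.
Optimal diet: bleak, sticklebacks — 2 of 5 types.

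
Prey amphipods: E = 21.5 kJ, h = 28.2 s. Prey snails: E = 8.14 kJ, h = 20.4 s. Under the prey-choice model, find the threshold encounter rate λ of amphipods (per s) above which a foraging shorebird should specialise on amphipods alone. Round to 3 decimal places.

0.039 per s

At the threshold, the rate on amphipods alone equals the profitability of snails: λ·21.5/(1 + λ·28.2) = 8.14/20.4 = 0.399.
Rearranging, λ(21.5 − 0.399×28.2) = 0.399, so λ = 0.399/10.25 = 0.03894 per s.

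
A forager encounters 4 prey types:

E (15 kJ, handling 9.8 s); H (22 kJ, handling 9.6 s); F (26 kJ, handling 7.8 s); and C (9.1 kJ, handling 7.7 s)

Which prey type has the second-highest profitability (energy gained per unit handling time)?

Profitability E/h (kJ/s): E = 15/9.8 = 1.53, H = 22/9.6 = 2.29, F = 26/7.8 = 3.33, C = 9.1/7.7 = 1.18.
Ranked: F > H > E > C.

H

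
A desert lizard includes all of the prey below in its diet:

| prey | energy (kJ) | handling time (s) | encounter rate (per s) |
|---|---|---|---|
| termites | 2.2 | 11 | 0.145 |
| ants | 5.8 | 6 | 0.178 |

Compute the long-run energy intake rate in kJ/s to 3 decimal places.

0.369 kJ/s

R = (0.145×2.2 + 0.178×5.8) / (1 + 0.145×11 + 0.178×6) = 1.351/3.663 = 0.3689 kJ/s.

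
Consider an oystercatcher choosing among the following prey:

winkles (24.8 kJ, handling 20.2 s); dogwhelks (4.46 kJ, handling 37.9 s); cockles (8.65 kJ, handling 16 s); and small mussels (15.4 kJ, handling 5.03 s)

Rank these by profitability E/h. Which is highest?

Profitability E/h (kJ/s): winkles = 24.8/20.2 = 1.23, dogwhelks = 4.46/37.9 = 0.118, cockles = 8.65/16 = 0.541, small mussels = 15.4/5.03 = 3.06.
Ranked: small mussels > winkles > cockles > dogwhelks.

small mussels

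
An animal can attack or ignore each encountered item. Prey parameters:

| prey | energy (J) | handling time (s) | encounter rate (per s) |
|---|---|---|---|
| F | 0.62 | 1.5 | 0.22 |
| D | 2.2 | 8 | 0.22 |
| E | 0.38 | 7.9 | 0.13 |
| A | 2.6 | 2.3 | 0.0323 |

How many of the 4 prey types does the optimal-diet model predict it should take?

3

Rank by E/h (J/s): A 1.13, F 0.413, D 0.275, E 0.0481. Include each in turn until the next type's E/h falls below the running intake rate.
Rate on top 1: 0.07817. F: 0.413 > 0.07817 → include.
Rate on top 2: 0.1569. D: 0.275 > 0.1569 → include.
Rate on top 3: 0.2226. E: 0.0481 < 0.2226 → exclude; stop.
Optimal diet: A, F, D — 3 of 4 types.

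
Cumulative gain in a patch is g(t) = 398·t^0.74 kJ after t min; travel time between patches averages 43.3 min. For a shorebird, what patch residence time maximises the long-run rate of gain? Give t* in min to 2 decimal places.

123.24 min

By the marginal value theorem, leave when the instantaneous gain rate g'(t) equals the habitat-wide average g(t)/(T + t).
g'(t) = 0.74·398·t^-0.26. Setting 0.74·398·t^-0.26 = 398·t^0.74/(43.3+t) gives 0.74(43.3+t) = t, so 0.26·t = 0.74×43.3.
t* = 0.74×43.3/0.26 = 123.2 min.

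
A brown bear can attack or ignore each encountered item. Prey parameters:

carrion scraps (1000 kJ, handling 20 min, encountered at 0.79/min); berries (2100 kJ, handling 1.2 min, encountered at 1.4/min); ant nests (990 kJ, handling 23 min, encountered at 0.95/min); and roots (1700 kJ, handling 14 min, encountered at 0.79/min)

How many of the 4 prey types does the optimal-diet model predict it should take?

E/h in descending order: berries 1.75e+03, roots 121, carrion scraps 50, ant nests 43 kJ/min. The optimal diet is the largest prefix of this list for which every included type satisfies E_i/h_i > R on the types above it.
Rate on top 1: 1097. roots: 121 < 1097 → exclude; stop.
Optimal diet: berries — 1 of 4 types.

1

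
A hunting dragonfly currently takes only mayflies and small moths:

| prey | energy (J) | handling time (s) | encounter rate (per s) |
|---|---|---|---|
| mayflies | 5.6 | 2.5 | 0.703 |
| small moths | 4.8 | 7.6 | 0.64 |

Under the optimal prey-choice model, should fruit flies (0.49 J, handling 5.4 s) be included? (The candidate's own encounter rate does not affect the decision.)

On mayflies and small moths alone, R = ΣλE/(1+Σλh) = 7.009/7.621 = 0.9196 J/s.
fruit flies: E/h = 0.49/5.4 = 0.09074 J/s.
Since 0.09074 < R, time spent handling fruit flies is better spent searching.

No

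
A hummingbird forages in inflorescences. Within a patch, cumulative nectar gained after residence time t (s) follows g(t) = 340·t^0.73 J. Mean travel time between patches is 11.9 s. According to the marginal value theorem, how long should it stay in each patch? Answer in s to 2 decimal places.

32.17 s

By the marginal value theorem, leave when the instantaneous gain rate g'(t) equals the habitat-wide average g(t)/(T + t).
g'(t) = 0.73·340·t^-0.27. Setting 0.73·340·t^-0.27 = 340·t^0.73/(11.9+t) gives 0.73(11.9+t) = t, so 0.27·t = 0.73×11.9.
t* = 0.73×11.9/0.27 = 32.17 s.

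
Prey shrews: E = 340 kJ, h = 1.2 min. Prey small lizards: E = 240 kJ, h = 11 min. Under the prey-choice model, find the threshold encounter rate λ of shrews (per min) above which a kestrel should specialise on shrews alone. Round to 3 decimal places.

0.070 per min

Drop small lizards once their profitability E₂/h₂ falls below the rate achievable on shrews alone: E₂/h₂ = λE₁/(1 + λh₁).
Solve for λ: λE₁h₂ = E₂(1 + λh₁) → λ(E₁h₂ − E₂h₁) = E₂ → λ = E₂/(E₁h₂ − E₂h₁).
λ = 240/(340×11 − 240×1.2) = 240/3452 = 0.06952 per min.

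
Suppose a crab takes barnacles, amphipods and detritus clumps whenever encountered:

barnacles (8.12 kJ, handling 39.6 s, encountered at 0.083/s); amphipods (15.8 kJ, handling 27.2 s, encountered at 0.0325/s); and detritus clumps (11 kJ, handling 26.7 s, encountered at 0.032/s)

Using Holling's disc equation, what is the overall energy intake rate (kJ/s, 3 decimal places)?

Energy encountered per unit search time: 0.083×8.12 + 0.0325×15.8 + 0.032×11 = 1.539 kJ/s.
Handling time per unit search time: 0.083×39.6 + 0.0325×27.2 + 0.032×26.7 = 5.025.
Rate = 1.539/(1 + 5.025) = 0.2555 kJ/s.

0.256 kJ/s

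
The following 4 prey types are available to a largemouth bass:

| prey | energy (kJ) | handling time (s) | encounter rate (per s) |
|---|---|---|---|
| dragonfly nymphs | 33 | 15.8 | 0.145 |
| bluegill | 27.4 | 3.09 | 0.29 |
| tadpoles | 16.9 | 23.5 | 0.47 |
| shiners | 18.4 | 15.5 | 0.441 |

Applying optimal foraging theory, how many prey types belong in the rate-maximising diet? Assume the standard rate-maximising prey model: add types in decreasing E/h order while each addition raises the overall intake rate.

1

Rank by E/h (kJ/s): bluegill 8.87, dragonfly nymphs 2.09, shiners 1.19, tadpoles 0.719. Include each in turn until the next type's E/h falls below the running intake rate.
Rate on top 1: 4.191. dragonfly nymphs: 2.09 < 4.191 → exclude; stop.
Optimal diet: bluegill — 1 of 4 types.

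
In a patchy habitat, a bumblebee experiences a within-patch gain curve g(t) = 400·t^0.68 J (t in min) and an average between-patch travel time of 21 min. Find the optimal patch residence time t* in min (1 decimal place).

By the marginal value theorem, leave when the instantaneous gain rate g'(t) equals the habitat-wide average g(t)/(T + t).
g'(t) = 0.68·400·t^-0.32. Setting 0.68·400·t^-0.32 = 400·t^0.68/(21+t) gives 0.68(21+t) = t, so 0.32·t = 0.68×21.
t* = 0.68×21/0.32 = 44.63 min.

44.6 min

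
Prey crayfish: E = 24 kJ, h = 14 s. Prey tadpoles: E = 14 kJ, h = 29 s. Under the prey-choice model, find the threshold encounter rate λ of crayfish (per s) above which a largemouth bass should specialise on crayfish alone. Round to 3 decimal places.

0.028 per s

At the threshold, the rate on crayfish alone equals the profitability of tadpoles: λ·24/(1 + λ·14) = 14/29 = 0.4828.
Rearranging, λ(24 − 0.4828×14) = 0.4828, so λ = 0.4828/17.24 = 0.028 per s.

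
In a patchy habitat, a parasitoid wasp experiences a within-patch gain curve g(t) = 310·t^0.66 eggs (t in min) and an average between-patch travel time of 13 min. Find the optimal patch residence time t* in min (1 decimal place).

25.2 min

By the marginal value theorem, leave when the instantaneous gain rate g'(t) equals the habitat-wide average g(t)/(T + t).
g'(t) = 0.66·310·t^-0.34. Setting 0.66·310·t^-0.34 = 310·t^0.66/(13+t) gives 0.66(13+t) = t, so 0.34·t = 0.66×13.
t* = 0.66×13/0.34 = 25.24 min.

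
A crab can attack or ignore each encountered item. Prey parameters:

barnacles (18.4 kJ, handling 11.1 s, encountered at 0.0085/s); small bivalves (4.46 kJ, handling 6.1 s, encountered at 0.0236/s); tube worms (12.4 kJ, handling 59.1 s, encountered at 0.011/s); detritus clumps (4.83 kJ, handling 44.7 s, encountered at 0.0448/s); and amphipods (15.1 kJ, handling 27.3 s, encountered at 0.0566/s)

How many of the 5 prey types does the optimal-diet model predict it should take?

Rank by E/h (kJ/s): barnacles 1.66, small bivalves 0.731, amphipods 0.553, tube worms 0.21, detritus clumps 0.108. Include each in turn until the next type's E/h falls below the running intake rate.
Rate on top 1: 0.1429. small bivalves: 0.731 > 0.1429 → include.
Rate on top 2: 0.2113. amphipods: 0.553 > 0.2113 → include.
Rate on top 3: 0.401. tube worms: 0.21 < 0.401 → exclude; stop.
Optimal diet: barnacles, small bivalves, amphipods — 3 of 5 types.

3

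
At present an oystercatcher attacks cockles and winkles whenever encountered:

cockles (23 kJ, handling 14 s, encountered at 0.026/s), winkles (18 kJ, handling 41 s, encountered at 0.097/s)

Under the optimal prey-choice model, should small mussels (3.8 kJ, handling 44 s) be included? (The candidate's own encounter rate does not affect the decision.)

No

Intake rate on the current diet: R = (0.026×23 + 0.097×18) / (1 + 0.026×14 + 0.097×41) = 2.344/5.341 = 0.4389 kJ/s.
small mussels: E/h = 3.8/44 = 0.08636 kJ/s.
Since 0.08636 < R, time spent handling small mussels is better spent searching.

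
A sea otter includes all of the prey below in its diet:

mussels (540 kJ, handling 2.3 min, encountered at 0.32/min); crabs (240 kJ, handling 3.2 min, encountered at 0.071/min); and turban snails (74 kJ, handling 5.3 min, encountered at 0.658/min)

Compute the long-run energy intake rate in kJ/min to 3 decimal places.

43.763 kJ/min

Energy encountered per unit search time: 0.32×540 + 0.071×240 + 0.658×74 = 238.5 kJ/min.
Handling time per unit search time: 0.32×2.3 + 0.071×3.2 + 0.658×5.3 = 4.451.
Rate = 238.5/(1 + 4.451) = 43.76 kJ/min.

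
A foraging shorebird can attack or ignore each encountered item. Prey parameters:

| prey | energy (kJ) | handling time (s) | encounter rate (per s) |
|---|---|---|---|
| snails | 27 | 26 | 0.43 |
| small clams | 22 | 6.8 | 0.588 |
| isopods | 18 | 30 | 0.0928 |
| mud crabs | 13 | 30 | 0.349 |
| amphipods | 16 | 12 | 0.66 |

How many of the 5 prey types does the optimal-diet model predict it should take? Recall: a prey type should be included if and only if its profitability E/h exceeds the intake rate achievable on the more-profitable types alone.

1

Profitabilities (E/h, kJ/s): small clams 3.24, amphipods 1.33, snails 1.04, isopods 0.6, mud crabs 0.433. Add prey in this order while the next type's profitability exceeds the intake rate on those already taken.
Rate on top 1: 2.588. amphipods: 1.33 < 2.588 → exclude; stop.
Optimal diet: small clams — 1 of 5 types.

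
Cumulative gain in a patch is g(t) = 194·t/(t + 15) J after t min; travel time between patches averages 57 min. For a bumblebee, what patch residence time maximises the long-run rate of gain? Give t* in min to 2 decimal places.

Optimal t* satisfies g'(t*) = g(t*)/(T + t*).
g'(t) = 194·15/(t + 15)². Setting 194·15/(t+15)² = 194t/[(t+15)(57+t)] gives 15(57+t) = t(t+15), so t² = 15×57 = 855.
t* = √855 = 29.24 min.

29.24 min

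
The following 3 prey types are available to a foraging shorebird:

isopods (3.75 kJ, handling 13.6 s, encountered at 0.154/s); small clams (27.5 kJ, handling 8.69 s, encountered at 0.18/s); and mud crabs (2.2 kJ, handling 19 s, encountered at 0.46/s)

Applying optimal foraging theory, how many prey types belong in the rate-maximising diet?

E/h in descending order: small clams 3.16, isopods 0.276, mud crabs 0.116 kJ/s. The optimal diet is the largest prefix of this list for which every included type satisfies E_i/h_i > R on the types above it.
Rate on top 1: 1.93. isopods: 0.276 < 1.93 → exclude; stop.
Optimal diet: small clams — 1 of 3 types.

1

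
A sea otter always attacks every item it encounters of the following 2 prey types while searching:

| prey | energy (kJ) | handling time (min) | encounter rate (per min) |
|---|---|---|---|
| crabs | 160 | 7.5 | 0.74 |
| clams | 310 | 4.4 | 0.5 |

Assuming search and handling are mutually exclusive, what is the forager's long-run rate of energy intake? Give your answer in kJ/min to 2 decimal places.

31.25 kJ/min

R = Σλ_iE_i / (1 + Σλ_ih_i)
Numerator: 0.74×160 + 0.5×310 = 273.4
Denominator: 1 + 0.74×7.5 + 0.5×4.4 = 8.75
R = 273.4/8.75 = 31.25 kJ/min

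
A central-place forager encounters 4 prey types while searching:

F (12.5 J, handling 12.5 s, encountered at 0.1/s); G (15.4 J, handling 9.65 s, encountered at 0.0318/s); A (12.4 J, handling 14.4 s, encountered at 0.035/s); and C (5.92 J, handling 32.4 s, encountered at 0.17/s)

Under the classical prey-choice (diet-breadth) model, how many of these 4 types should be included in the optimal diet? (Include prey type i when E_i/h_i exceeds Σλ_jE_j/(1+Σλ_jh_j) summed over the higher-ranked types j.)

Profitabilities (E/h, J/s): G 1.6, F 1, A 0.861, C 0.183. Add prey in this order while the next type's profitability exceeds the intake rate on those already taken.
Rate on top 1: 0.3747. F: 1 > 0.3747 → include.
Rate on top 2: 0.6804. A: 0.861 > 0.6804 → include.
Rate on top 3: 0.7102. C: 0.183 < 0.7102 → exclude; stop.
Optimal diet: G, F, A — 3 of 4 types.

3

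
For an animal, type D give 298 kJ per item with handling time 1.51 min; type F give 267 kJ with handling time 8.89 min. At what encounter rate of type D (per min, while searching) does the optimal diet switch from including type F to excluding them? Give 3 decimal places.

0.119 per min

At the threshold, the rate on type D alone equals the profitability of type F: λ·298/(1 + λ·1.51) = 267/8.89 = 30.03.
Rearranging, λ(298 − 30.03×1.51) = 30.03, so λ = 30.03/252.6 = 0.1189 per min.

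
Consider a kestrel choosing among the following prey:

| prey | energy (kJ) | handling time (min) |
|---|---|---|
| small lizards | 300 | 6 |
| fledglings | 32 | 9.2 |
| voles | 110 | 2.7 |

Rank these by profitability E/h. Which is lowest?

Profitability E/h (kJ/min): small lizards = 300/6 = 50, fledglings = 32/9.2 = 3.48, voles = 110/2.7 = 40.7.
Ranked: small lizards > voles > fledglings.

fledglings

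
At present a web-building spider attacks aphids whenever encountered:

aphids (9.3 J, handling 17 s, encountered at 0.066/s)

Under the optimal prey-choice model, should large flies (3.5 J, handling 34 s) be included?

Intake rate on the current diet: R = (0.066×9.3) / (1 + 0.066×17) = 0.6138/2.122 = 0.2893 J/s.
large flies: E/h = 3.5/34 = 0.1029 J/s.
0.1029 < 0.2893, so adding large flies would lower the average — exclude it.

No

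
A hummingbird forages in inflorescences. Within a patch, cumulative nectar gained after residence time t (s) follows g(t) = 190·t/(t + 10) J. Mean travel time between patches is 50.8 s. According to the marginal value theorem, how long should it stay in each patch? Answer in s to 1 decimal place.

Optimal t* satisfies g'(t*) = g(t*)/(T + t*).
g'(t) = 190·10/(t + 10)². Setting 190·10/(t+10)² = 190t/[(t+10)(50.8+t)] gives 10(50.8+t) = t(t+10), so t² = 10×50.8 = 508.
t* = √508 = 22.54 s.

22.5 s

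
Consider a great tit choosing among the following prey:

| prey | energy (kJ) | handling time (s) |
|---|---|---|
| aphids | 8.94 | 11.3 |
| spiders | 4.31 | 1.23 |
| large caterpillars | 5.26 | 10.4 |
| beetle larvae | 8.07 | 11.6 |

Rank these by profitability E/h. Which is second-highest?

aphids

In descending order of E/h:
spiders: 4.31/1.23 = 3.5 kJ/s
aphids: 8.94/11.3 = 0.791 kJ/s
beetle larvae: 8.07/11.6 = 0.696 kJ/s
large caterpillars: 5.26/10.4 = 0.506 kJ/s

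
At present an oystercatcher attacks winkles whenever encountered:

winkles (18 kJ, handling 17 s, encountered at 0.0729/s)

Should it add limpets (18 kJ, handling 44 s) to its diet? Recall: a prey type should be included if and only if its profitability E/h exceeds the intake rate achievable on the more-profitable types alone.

No

Intake rate on the current diet: R = (0.0729×18) / (1 + 0.0729×17) = 1.312/2.239 = 0.586 kJ/s.
Profitability of limpets: 18/44 = 0.4091 kJ/s.
0.4091 < 0.586, so adding limpets would lower the average — exclude it.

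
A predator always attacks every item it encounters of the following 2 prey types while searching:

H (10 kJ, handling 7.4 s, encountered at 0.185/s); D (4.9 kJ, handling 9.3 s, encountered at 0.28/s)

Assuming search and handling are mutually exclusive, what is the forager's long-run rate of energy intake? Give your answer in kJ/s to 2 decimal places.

0.65 kJ/s

R = (0.185×10 + 0.28×4.9) / (1 + 0.185×7.4 + 0.28×9.3) = 3.222/4.973 = 0.6479 kJ/s.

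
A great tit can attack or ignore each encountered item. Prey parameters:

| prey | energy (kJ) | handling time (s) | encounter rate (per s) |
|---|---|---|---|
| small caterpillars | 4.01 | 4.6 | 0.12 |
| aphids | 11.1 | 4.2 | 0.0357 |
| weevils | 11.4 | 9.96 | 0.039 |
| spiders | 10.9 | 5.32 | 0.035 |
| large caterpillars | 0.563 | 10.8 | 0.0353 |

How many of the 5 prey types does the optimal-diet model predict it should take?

Rank by E/h (kJ/s): aphids 2.64, spiders 2.05, weevils 1.14, small caterpillars 0.872, large caterpillars 0.0521. Include each in turn until the next type's E/h falls below the running intake rate.
Rate on top 1: 0.3446. spiders: 2.05 > 0.3446 → include.
Rate on top 2: 0.5821. weevils: 1.14 > 0.5821 → include.
Rate on top 3: 0.7088. small caterpillars: 0.872 > 0.7088 → include.
Rate on top 4: 0.7483. large caterpillars: 0.0521 < 0.7483 → exclude; stop.
Optimal diet: aphids, spiders, weevils, small caterpillars — 4 of 5 types.

4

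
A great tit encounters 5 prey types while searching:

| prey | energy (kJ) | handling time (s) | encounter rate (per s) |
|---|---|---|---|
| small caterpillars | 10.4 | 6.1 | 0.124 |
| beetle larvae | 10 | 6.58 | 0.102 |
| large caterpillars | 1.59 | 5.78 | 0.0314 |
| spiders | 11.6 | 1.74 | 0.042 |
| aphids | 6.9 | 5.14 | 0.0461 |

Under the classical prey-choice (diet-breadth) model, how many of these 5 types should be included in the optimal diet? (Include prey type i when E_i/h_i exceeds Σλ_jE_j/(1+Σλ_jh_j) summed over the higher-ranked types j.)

Rank by E/h (kJ/s): spiders 6.67, small caterpillars 1.7, beetle larvae 1.52, aphids 1.34, large caterpillars 0.275. Include each in turn until the next type's E/h falls below the running intake rate.
Rate on top 1: 0.454. small caterpillars: 1.7 > 0.454 → include.
Rate on top 2: 0.9712. beetle larvae: 1.52 > 0.9712 → include.
Rate on top 3: 1.118. aphids: 1.34 > 1.118 → include.
Rate on top 4: 1.138. large caterpillars: 0.275 < 1.138 → exclude; stop.
Optimal diet: spiders, small caterpillars, beetle larvae, aphids — 4 of 5 types.

4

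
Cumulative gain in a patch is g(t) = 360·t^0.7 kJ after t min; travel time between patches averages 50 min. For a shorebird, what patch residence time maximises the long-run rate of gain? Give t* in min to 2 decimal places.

By the marginal value theorem, leave when the instantaneous gain rate g'(t) equals the habitat-wide average g(t)/(T + t).
g'(t) = 0.7·360·t^-0.3. Setting 0.7·360·t^-0.3 = 360·t^0.7/(50+t) gives 0.7(50+t) = t, so 0.30·t = 0.7×50.
t* = 0.7×50/0.30 = 116.7 min.

116.67 min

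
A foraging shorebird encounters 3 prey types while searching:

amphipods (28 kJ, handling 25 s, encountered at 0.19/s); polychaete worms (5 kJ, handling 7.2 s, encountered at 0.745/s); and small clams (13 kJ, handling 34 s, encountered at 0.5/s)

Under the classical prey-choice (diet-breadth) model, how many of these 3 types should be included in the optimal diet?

1

Rank by E/h (kJ/s): amphipods 1.12, polychaete worms 0.694, small clams 0.382. Include each in turn until the next type's E/h falls below the running intake rate.
Rate on top 1: 0.9252. polychaete worms: 0.694 < 0.9252 → exclude; stop.
Optimal diet: amphipods — 1 of 3 types.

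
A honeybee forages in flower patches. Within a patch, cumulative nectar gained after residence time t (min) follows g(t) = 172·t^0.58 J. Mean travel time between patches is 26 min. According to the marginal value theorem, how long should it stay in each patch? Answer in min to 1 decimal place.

By the marginal value theorem, leave when the instantaneous gain rate g'(t) equals the habitat-wide average g(t)/(T + t).
g'(t) = 0.58·172·t^-0.42. Setting 0.58·172·t^-0.42 = 172·t^0.58/(26+t) gives 0.58(26+t) = t, so 0.42·t = 0.58×26.
t* = 0.58×26/0.42 = 35.9 min.

35.9 min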